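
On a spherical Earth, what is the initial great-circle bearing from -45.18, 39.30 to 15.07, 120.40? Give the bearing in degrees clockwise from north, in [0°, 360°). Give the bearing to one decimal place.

Δλ = 120.40 − 39.30 = 81.10°.
θ = atan2( sin Δλ · cos φ₂ , cos φ₁ · sin φ₂ − sin φ₁ · cos φ₂ · cos Δλ )
  = atan2(0.95398, 0.28923) = 73.133° → normalised to [0°, 360°): 73.133°.

73.1°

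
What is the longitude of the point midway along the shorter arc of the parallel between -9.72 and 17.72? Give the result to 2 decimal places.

+4.00°

Signed shortest Δλ from -9.72° to +17.72° is +27.44°.
Midpoint longitude = -9.72° + (+27.44°)/2 = -9.72° + 13.72° = +4.00°.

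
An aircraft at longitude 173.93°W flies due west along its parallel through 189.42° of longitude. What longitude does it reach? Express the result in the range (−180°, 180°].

Start at -173.93°; shift −189.42° → -363.35°.
-363.35° lies outside (−180°, 180°]; add 360° → -3.35°.

3.35°W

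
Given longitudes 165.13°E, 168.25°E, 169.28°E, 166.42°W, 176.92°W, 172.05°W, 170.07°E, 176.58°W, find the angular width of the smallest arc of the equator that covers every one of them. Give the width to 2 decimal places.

28.45°

Sort the longitudes: -176.92°, -176.58°, -172.05°, -166.42°, +165.13°, +168.25°, +169.28°, +170.07°.
Eastward gaps between consecutive values (wrapping around): 0.34°, 4.53°, 5.63°, 331.55°, 3.12°, 1.03°, 0.79°, 13.01°.
Largest gap = 331.55° ⇒ minimal covering band is its complement: 360° − 331.55° = 28.45°.
Band runs from +165.13° eastward to -166.42°, crossing the antimeridian.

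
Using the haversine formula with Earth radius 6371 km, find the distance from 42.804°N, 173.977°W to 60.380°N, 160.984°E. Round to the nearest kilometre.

2578 km

Δλ = 160.984 − -173.977 = 334.961°; wrapped into (−180°, 180°]: -25.039°.
Δφ = 60.380 − 42.804 = 17.576°.
a = sin²(Δφ/2) + cos φ₁ · cos φ₂ · sin²(Δλ/2) = 0.040381.
c = 2·atan2(√a, √(1−a)) = 0.40466 rad → d = 6371·c ≈ 2578.06 km.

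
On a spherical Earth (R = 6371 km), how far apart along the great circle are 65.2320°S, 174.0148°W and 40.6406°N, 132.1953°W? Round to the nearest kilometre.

12316 km

Δλ = -132.1953 − -174.0148 = 41.8195°.
Δφ = 40.6406 − -65.2320 = 105.8726°.
a = sin²(Δφ/2) + cos φ₁ · cos φ₂ · sin²(Δλ/2) = 0.677242.
c = 2·atan2(√a, √(1−a)) = 1.93316 rad → d = 6371·c ≈ 12316.16 km.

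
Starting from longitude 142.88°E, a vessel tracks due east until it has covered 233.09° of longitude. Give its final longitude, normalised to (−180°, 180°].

15.97°E

Start at +142.88°; shift +233.09° → +375.97°.
+375.97° lies outside (−180°, 180°]; subtract 360° → +15.97°.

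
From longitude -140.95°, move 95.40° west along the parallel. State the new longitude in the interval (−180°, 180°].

+123.65°

Start at -140.95°; shift −95.40° → -236.35°.
-236.35° lies outside (−180°, 180°]; add 360° → +123.65°.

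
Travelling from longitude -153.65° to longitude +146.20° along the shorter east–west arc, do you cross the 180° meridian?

Yes

Naïve |146.20 − -153.65| = 299.85° > 180°, so the shorter arc goes the other way round — across 180°.
Signed shortest Δλ = ((146.20 − -153.65 + 180) mod 360) − 180 = -60.15°.
Going west by 60.15° from -153.65° passes through 180° before reaching +146.20°.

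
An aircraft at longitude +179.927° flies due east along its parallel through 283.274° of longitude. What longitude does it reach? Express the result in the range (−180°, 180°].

+103.201°

Start at +179.927°; shift +283.274° → +463.201°.
+463.201° lies outside (−180°, 180°]; subtract 360° → +103.201°.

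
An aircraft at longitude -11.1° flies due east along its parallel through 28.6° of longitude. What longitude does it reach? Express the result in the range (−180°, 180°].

+17.5°

Start at -11.1°; shift +28.6° → +17.5°.
+17.5° already lies in (−180°, 180°].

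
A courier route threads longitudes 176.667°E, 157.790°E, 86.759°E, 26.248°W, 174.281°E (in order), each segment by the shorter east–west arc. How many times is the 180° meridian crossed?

1

Leg 1: +176.667° → +157.790°, shortest Δλ = -18.877° (west) — does not cross 180°.
Leg 2: +157.790° → +86.759°, shortest Δλ = -71.031° (west) — does not cross 180°.
Leg 3: +86.759° → -26.248°, shortest Δλ = -113.007° (west) — does not cross 180°.
Leg 4: -26.248° → +174.281°, shortest Δλ = -159.471° (west) — crosses 180°.
Total crossings: 1.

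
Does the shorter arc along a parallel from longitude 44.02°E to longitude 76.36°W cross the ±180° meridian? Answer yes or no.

No

Signed shortest Δλ = ((-76.36 − 44.02 + 180) mod 360) − 180 = -120.38°.
Going west by 120.38° from +44.02° reaches -76.36° without touching 180°.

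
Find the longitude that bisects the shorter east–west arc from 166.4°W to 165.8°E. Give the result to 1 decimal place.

Signed shortest Δλ from -166.4° to +165.8° is -27.8°.
Midpoint longitude = -166.4° + (-27.8°)/2 = -166.4° − 13.9° = -180.3°.
Normalise into (−180°, 180°]: +179.7°.
(The naïve average (-166.4 + +165.8)/2 = -0.3° is on the wrong side of the globe.)

179.7°E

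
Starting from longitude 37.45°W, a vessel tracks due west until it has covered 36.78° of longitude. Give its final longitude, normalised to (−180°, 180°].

74.23°W

Start at -37.45°; shift −36.78° → -74.23°.
-74.23° already lies in (−180°, 180°].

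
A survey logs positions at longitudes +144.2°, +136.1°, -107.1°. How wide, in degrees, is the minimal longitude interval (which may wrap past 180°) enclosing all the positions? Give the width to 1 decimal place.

116.8°

Sort the longitudes: -107.1°, +136.1°, +144.2°.
Eastward gaps between consecutive values (wrapping around): 243.2°, 8.1°, 108.7°.
Largest gap = 243.2° ⇒ minimal covering band is its complement: 360° − 243.2° = 116.8°.
Band runs from +136.1° eastward to -107.1°, crossing the antimeridian.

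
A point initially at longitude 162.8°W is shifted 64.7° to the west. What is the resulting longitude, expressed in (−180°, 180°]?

Start at -162.8°; shift −64.7° → -227.5°.
-227.5° lies outside (−180°, 180°]; add 360° → +132.5°.

132.5°E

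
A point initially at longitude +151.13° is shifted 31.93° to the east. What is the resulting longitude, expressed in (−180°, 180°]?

Start at +151.13°; shift +31.93° → +183.06°.
+183.06° lies outside (−180°, 180°]; subtract 360° → -176.94°.

-176.94°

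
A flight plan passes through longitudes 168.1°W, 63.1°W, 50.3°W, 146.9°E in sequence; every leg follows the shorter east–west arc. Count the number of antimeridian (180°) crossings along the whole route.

1

Leg 1: -168.1° → -63.1°, shortest Δλ = 105.0° (east) — does not cross 180°.
Leg 2: -63.1° → -50.3°, shortest Δλ = 12.8° (east) — does not cross 180°.
Leg 3: -50.3° → +146.9°, shortest Δλ = -162.8° (west) — crosses 180°.
Total crossings: 1.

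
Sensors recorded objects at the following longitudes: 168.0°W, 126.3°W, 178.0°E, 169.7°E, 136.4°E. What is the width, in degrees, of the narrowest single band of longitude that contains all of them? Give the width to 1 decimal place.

97.3°

Sort the longitudes: -168.0°, -126.3°, +136.4°, +169.7°, +178.0°.
Eastward gaps between consecutive values (wrapping around): 41.7°, 262.7°, 33.3°, 8.3°, 14.0°.
Largest gap = 262.7° ⇒ minimal covering band is its complement: 360° − 262.7° = 97.3°.
Band runs from +136.4° eastward to -126.3°, crossing the antimeridian.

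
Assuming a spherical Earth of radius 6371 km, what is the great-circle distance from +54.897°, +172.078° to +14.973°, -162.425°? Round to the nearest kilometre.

Δλ = -162.425 − 172.078 = -334.503°; wrapped into (−180°, 180°]: 25.497°.
Δφ = 14.973 − 54.897 = -39.924°.
a = sin²(Δφ/2) + cos φ₁ · cos φ₂ · sin²(Δλ/2) = 0.143604.
c = 2·atan2(√a, √(1−a)) = 0.77732 rad → d = 6371·c ≈ 4952.33 km.

4952 km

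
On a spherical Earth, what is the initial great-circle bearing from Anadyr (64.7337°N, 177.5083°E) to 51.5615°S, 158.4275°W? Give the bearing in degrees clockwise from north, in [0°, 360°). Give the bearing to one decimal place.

163.4°

Δλ = -158.4275 − 177.5083 = -335.9358°; wrapped into (−180°, 180°]: 24.0642°.
θ = atan2( sin Δλ · cos φ₂ , cos φ₁ · sin φ₂ − sin φ₁ · cos φ₂ · cos Δλ )
  = atan2(0.25349, -0.84766) = 163.351° → normalised to [0°, 360°): 163.351°.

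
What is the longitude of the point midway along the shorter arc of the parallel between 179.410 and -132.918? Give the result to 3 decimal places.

Signed shortest Δλ from +179.410° to -132.918° is +47.672°.
Midpoint longitude = +179.410° + (+47.672°)/2 = +179.410° + 23.836° = +203.246°.
Normalise into (−180°, 180°]: -156.754°.
(The naïve average (+179.410 + -132.918)/2 = 23.246° is on the wrong side of the globe.)

-156.754°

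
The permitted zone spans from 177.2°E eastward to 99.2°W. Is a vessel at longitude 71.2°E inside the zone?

Band width going east from +177.2° to -99.2°: ((-99.2 − 177.2) mod 360) = 83.6°.
Offset of +71.2° east of the west edge: ((71.2 − 177.2) mod 360) = 254.0°.
254.0° > 83.6° ⇒ outside.

No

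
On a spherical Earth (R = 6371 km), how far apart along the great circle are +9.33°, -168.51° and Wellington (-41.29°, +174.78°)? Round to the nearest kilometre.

5883 km

Δλ = 174.78 − -168.51 = 343.29°; wrapped into (−180°, 180°]: -16.71°.
Δφ = -41.29 − 9.33 = -50.62°.
a = sin²(Δφ/2) + cos φ₁ · cos φ₂ · sin²(Δλ/2) = 0.198424.
c = 2·atan2(√a, √(1−a)) = 0.92335 rad → d = 6371·c ≈ 5882.66 km.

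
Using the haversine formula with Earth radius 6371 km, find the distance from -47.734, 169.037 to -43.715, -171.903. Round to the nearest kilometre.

1541 km

Δλ = -171.903 − 169.037 = -340.940°; wrapped into (−180°, 180°]: 19.060°.
Δφ = -43.715 − -47.734 = 4.019°.
a = sin²(Δφ/2) + cos φ₁ · cos φ₂ · sin²(Δλ/2) = 0.014555.
c = 2·atan2(√a, √(1−a)) = 0.24188 rad → d = 6371·c ≈ 1541.00 km.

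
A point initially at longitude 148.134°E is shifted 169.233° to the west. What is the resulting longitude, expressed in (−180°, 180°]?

21.099°W

Start at +148.134°; shift −169.233° → -21.099°.
-21.099° already lies in (−180°, 180°].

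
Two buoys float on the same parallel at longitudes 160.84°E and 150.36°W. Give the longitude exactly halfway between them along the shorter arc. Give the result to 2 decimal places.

174.76°W

Signed shortest Δλ from +160.84° to -150.36° is +48.80°.
Midpoint longitude = +160.84° + (+48.80°)/2 = +160.84° + 24.40° = +185.24°.
Normalise into (−180°, 180°]: -174.76°.
(The naïve average (+160.84 + -150.36)/2 = 5.24° is on the wrong side of the globe.)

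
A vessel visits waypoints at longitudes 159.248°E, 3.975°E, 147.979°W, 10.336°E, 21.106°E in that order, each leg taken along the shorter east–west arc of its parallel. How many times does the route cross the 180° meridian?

Leg 1: +159.248° → +3.975°, shortest Δλ = -155.273° (west) — does not cross 180°.
Leg 2: +3.975° → -147.979°, shortest Δλ = -151.954° (west) — does not cross 180°.
Leg 3: -147.979° → +10.336°, shortest Δλ = 158.315° (east) — does not cross 180°.
Leg 4: +10.336° → +21.106°, shortest Δλ = 10.77° (east) — does not cross 180°.
Total crossings: 0.

0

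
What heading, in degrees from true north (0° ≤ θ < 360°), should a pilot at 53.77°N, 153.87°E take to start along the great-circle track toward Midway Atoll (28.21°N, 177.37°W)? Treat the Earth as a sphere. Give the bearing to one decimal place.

Δλ = -177.37 − 153.87 = -331.24°; wrapped into (−180°, 180°]: 28.76°.
θ = atan2( sin Δλ · cos φ₂ , cos φ₁ · sin φ₂ − sin φ₁ · cos φ₂ · cos Δλ )
  = atan2(0.42399, -0.34377) = 129.035° → normalised to [0°, 360°): 129.035°.

129.0°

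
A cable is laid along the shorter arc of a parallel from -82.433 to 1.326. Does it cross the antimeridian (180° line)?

No

Signed shortest Δλ = ((1.326 − -82.433 + 180) mod 360) − 180 = 83.759°.
Going east by 83.759° from -82.433° reaches +1.326° without touching 180°.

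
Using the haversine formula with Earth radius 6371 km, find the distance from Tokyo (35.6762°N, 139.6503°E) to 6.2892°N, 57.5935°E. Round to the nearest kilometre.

Δλ = 57.5935 − 139.6503 = -82.0568°.
Δφ = 6.2892 − 35.6762 = -29.3870°.
a = sin²(Δφ/2) + cos φ₁ · cos φ₂ · sin²(Δλ/2) = 0.412266.
c = 2·atan2(√a, √(1−a)) = 1.39441 rad → d = 6371·c ≈ 8883.81 km.

8884 km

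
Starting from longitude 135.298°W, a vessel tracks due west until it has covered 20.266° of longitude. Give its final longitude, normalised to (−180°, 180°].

155.564°W

Start at -135.298°; shift −20.266° → -155.564°.
-155.564° already lies in (−180°, 180°].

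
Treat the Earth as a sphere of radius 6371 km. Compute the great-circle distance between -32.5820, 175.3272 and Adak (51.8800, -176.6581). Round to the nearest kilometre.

Δλ = -176.6581 − 175.3272 = -351.9853°; wrapped into (−180°, 180°]: 8.0147°.
Δφ = 51.8800 − -32.5820 = 84.4620°.
a = sin²(Δφ/2) + cos φ₁ · cos φ₂ · sin²(Δλ/2) = 0.454287.
c = 2·atan2(√a, √(1−a)) = 1.47924 rad → d = 6371·c ≈ 9424.26 km.

9424 km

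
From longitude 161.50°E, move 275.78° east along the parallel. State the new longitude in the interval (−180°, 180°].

77.28°E

Start at +161.50°; shift +275.78° → +437.28°.
+437.28° lies outside (−180°, 180°]; subtract 360° → +77.28°.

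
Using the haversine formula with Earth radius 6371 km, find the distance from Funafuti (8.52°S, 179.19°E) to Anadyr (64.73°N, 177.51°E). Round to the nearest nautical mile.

4399 nmi

Δλ = 177.51 − 179.19 = -1.68°.
Δφ = 64.73 − -8.52 = 73.25°.
a = sin²(Δφ/2) + cos φ₁ · cos φ₂ · sin²(Δλ/2) = 0.355993.
c = 2·atan2(√a, √(1−a)) = 1.27864 rad → d = 6371·c ≈ 8146.24 km ≈ 4398.62 nmi.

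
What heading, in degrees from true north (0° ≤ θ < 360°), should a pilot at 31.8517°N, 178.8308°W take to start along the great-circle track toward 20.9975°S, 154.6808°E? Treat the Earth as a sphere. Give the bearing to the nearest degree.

209°

Δλ = 154.6808 − -178.8308 = 333.5116°; wrapped into (−180°, 180°]: -26.4884°.
θ = atan2( sin Δλ · cos φ₂ , cos φ₁ · sin φ₂ − sin φ₁ · cos φ₂ · cos Δλ )
  = atan2(-0.41640, -0.74533) = -150.809° → normalised to [0°, 360°): 209.191°.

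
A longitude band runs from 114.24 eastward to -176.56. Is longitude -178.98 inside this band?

Yes

Band width going east from +114.24° to -176.56°: ((-176.56 − 114.24) mod 360) = 69.20°.
Offset of -178.98° east of the west edge: ((-178.98 − 114.24) mod 360) = 66.78°.
66.78° ≤ 69.20° ⇒ inside.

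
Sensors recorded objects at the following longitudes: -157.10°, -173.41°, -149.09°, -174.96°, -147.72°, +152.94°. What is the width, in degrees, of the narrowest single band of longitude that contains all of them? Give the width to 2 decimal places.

Sort the longitudes: -174.96°, -173.41°, -157.10°, -149.09°, -147.72°, +152.94°.
Eastward gaps between consecutive values (wrapping around): 1.55°, 16.31°, 8.01°, 1.37°, 300.66°, 32.10°.
Largest gap = 300.66° ⇒ minimal covering band is its complement: 360° − 300.66° = 59.34°.
Band runs from +152.94° eastward to -147.72°, crossing the antimeridian.

59.34°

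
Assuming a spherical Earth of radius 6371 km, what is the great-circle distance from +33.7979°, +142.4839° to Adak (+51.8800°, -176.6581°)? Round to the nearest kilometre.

Δλ = -176.6581 − 142.4839 = -319.1420°; wrapped into (−180°, 180°]: 40.8580°.
Δφ = 51.8800 − 33.7979 = 18.0821°.
a = sin²(Δφ/2) + cos φ₁ · cos φ₂ · sin²(Δλ/2) = 0.087193.
c = 2·atan2(√a, √(1−a)) = 0.59951 rad → d = 6371·c ≈ 3819.45 km.

3819 km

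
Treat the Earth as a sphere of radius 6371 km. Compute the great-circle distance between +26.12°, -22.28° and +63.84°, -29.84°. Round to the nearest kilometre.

Δλ = -29.84 − -22.28 = -7.56°.
Δφ = 63.84 − 26.12 = 37.72°.
a = sin²(Δφ/2) + cos φ₁ · cos φ₂ · sin²(Δλ/2) = 0.106215.
c = 2·atan2(√a, √(1−a)) = 0.66394 rad → d = 6371·c ≈ 4229.98 km.

4230 km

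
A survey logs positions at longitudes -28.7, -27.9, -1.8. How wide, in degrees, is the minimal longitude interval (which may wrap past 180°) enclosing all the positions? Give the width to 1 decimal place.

26.9°

Sort the longitudes: -28.7°, -27.9°, -1.8°.
Eastward gaps between consecutive values (wrapping around): 0.8°, 26.1°, 333.1°.
Largest gap = 333.1° ⇒ minimal covering band is its complement: 360° − 333.1° = 26.9°.
Band runs from -28.7° eastward to -1.8°.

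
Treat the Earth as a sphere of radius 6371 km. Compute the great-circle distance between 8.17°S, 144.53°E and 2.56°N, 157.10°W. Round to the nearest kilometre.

Δλ = -157.10 − 144.53 = -301.63°; wrapped into (−180°, 180°]: 58.37°.
Δφ = 2.56 − -8.17 = 10.73°.
a = sin²(Δφ/2) + cos φ₁ · cos φ₂ · sin²(Δλ/2) = 0.243878.
c = 2·atan2(√a, √(1−a)) = 1.03300 rad → d = 6371·c ≈ 6581.25 km.

6581 km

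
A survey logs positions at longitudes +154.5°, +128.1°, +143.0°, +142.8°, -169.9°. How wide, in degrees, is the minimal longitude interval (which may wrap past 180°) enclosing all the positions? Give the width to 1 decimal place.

62.0°

Sort the longitudes: -169.9°, +128.1°, +142.8°, +143.0°, +154.5°.
Eastward gaps between consecutive values (wrapping around): 298.0°, 14.7°, 0.2°, 11.5°, 35.6°.
Largest gap = 298.0° ⇒ minimal covering band is its complement: 360° − 298.0° = 62.0°.
Band runs from +128.1° eastward to -169.9°, crossing the antimeridian.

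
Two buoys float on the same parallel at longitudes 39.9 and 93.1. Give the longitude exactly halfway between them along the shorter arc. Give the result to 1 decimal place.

Signed shortest Δλ from +39.9° to +93.1° is +53.2°.
Midpoint longitude = +39.9° + (+53.2°)/2 = +39.9° + 26.6° = +66.5°.

+66.5°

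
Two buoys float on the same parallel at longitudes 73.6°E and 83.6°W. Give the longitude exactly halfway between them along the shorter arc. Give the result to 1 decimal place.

Signed shortest Δλ from +73.6° to -83.6° is -157.2°.
Midpoint longitude = +73.6° + (-157.2°)/2 = +73.6° − 78.6° = -5.0°.

5.0°W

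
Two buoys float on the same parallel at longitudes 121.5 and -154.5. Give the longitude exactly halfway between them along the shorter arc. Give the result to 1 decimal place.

+163.5°

Signed shortest Δλ from +121.5° to -154.5° is +84.0°.
Midpoint longitude = +121.5° + (+84.0°)/2 = +121.5° + 42.0° = +163.5°.
(The naïve average (+121.5 + -154.5)/2 = -16.5° is on the wrong side of the globe.)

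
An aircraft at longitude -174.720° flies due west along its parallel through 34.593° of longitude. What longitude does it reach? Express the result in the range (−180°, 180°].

+150.687°

Start at -174.720°; shift −34.593° → -209.313°.
-209.313° lies outside (−180°, 180°]; add 360° → +150.687°.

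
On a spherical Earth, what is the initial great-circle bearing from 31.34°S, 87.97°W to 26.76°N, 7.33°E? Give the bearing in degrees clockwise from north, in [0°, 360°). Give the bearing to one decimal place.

Δλ = 7.33 − -87.97 = 95.30°.
θ = atan2( sin Δλ · cos φ₂ , cos φ₁ · sin φ₂ − sin φ₁ · cos φ₂ · cos Δλ )
  = atan2(0.88908, 0.34166) = 68.979° → normalised to [0°, 360°): 68.979°.

69.0°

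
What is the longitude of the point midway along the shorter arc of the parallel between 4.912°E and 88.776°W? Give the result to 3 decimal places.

41.932°W

Signed shortest Δλ from +4.912° to -88.776° is -93.688°.
Midpoint longitude = +4.912° + (-93.688°)/2 = +4.912° − 46.844° = -41.932°.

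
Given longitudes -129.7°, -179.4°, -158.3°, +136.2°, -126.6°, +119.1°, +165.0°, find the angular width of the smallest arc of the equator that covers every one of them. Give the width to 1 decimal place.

Sort the longitudes: -179.4°, -158.3°, -129.7°, -126.6°, +119.1°, +136.2°, +165.0°.
Eastward gaps between consecutive values (wrapping around): 21.1°, 28.6°, 3.1°, 245.7°, 17.1°, 28.8°, 15.6°.
Largest gap = 245.7° ⇒ minimal covering band is its complement: 360° − 245.7° = 114.3°.
Band runs from +119.1° eastward to -126.6°, crossing the antimeridian.

114.3°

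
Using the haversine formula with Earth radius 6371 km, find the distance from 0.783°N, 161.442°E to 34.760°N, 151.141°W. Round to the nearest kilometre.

Δλ = -151.141 − 161.442 = -312.583°; wrapped into (−180°, 180°]: 47.417°.
Δφ = 34.760 − 0.783 = 33.977°.
a = sin²(Δφ/2) + cos φ₁ · cos φ₂ · sin²(Δλ/2) = 0.218177.
c = 2·atan2(√a, √(1−a)) = 0.97200 rad → d = 6371·c ≈ 6192.64 km.

6193 km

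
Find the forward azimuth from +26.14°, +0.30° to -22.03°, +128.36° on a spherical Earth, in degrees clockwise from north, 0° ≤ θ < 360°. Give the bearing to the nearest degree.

97°

Δλ = 128.36 − 0.30 = 128.06°.
θ = atan2( sin Δλ · cos φ₂ , cos φ₁ · sin φ₂ − sin φ₁ · cos φ₂ · cos Δλ )
  = atan2(0.72988, -0.08496) = 96.639° → normalised to [0°, 360°): 96.639°.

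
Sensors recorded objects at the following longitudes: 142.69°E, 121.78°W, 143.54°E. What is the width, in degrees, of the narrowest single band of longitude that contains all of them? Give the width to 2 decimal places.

95.53°

Sort the longitudes: -121.78°, +142.69°, +143.54°.
Eastward gaps between consecutive values (wrapping around): 264.47°, 0.85°, 94.68°.
Largest gap = 264.47° ⇒ minimal covering band is its complement: 360° − 264.47° = 95.53°.
Band runs from +142.69° eastward to -121.78°, crossing the antimeridian.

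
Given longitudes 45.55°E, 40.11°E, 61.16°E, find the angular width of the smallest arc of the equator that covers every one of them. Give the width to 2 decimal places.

21.05°

Sort the longitudes: +40.11°, +45.55°, +61.16°.
Eastward gaps between consecutive values (wrapping around): 5.44°, 15.61°, 338.95°.
Largest gap = 338.95° ⇒ minimal covering band is its complement: 360° − 338.95° = 21.05°.
Band runs from +40.11° eastward to +61.16°.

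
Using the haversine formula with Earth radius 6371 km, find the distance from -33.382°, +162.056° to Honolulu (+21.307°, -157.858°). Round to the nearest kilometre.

Δλ = -157.858 − 162.056 = -319.914°; wrapped into (−180°, 180°]: 40.086°.
Δφ = 21.307 − -33.382 = 54.689°.
a = sin²(Δφ/2) + cos φ₁ · cos φ₂ · sin²(Δλ/2) = 0.302371.
c = 2·atan2(√a, √(1−a)) = 1.16445 rad → d = 6371·c ≈ 7418.69 km.

7419 km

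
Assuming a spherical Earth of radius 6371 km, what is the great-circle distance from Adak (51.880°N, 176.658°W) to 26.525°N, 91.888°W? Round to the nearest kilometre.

7374 km

Δλ = -91.888 − -176.658 = 84.770°.
Δφ = 26.525 − 51.880 = -25.355°.
a = sin²(Δφ/2) + cos φ₁ · cos φ₂ · sin²(Δλ/2) = 0.299156.
c = 2·atan2(√a, √(1−a)) = 1.15744 rad → d = 6371·c ≈ 7374.04 km.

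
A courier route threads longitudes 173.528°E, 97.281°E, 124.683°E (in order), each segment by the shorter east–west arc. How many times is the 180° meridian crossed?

Leg 1: +173.528° → +97.281°, shortest Δλ = -76.247° (west) — does not cross 180°.
Leg 2: +97.281° → +124.683°, shortest Δλ = 27.402° (east) — does not cross 180°.
Total crossings: 0.

0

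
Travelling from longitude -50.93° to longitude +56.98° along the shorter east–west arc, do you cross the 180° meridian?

No

Signed shortest Δλ = ((56.98 − -50.93 + 180) mod 360) − 180 = 107.91°.
Going east by 107.91° from -50.93° reaches +56.98° without touching 180°.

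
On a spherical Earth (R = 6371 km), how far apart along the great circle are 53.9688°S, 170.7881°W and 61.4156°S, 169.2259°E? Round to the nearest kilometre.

Δλ = 169.2259 − -170.7881 = 340.0140°; wrapped into (−180°, 180°]: -19.9860°.
Δφ = -61.4156 − -53.9688 = -7.4468°.
a = sin²(Δφ/2) + cos φ₁ · cos φ₂ · sin²(Δλ/2) = 0.012692.
c = 2·atan2(√a, √(1−a)) = 0.22580 rad → d = 6371·c ≈ 1438.54 km.

1439 km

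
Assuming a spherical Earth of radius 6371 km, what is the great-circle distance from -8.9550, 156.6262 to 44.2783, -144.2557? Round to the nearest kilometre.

8369 km

Δλ = -144.2557 − 156.6262 = -300.8819°; wrapped into (−180°, 180°]: 59.1181°.
Δφ = 44.2783 − -8.9550 = 53.2333°.
a = sin²(Δφ/2) + cos φ₁ · cos φ₂ · sin²(Δλ/2) = 0.372836.
c = 2·atan2(√a, √(1−a)) = 1.31364 rad → d = 6371·c ≈ 8369.22 km.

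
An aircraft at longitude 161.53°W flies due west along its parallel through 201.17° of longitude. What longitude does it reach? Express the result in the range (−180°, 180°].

2.70°W

Start at -161.53°; shift −201.17° → -362.70°.
-362.70° lies outside (−180°, 180°]; add 360° → -2.70°.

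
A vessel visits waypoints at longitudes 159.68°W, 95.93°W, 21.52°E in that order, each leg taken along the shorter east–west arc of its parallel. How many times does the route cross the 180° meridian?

Leg 1: -159.68° → -95.93°, shortest Δλ = 63.75° (east) — does not cross 180°.
Leg 2: -95.93° → +21.52°, shortest Δλ = 117.45° (east) — does not cross 180°.
Total crossings: 0.

0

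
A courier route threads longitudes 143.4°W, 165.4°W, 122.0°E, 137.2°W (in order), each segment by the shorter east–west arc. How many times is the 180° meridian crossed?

2

Leg 1: -143.4° → -165.4°, shortest Δλ = -22.0° (west) — does not cross 180°.
Leg 2: -165.4° → +122.0°, shortest Δλ = -72.6° (west) — crosses 180°.
Leg 3: +122.0° → -137.2°, shortest Δλ = 100.8° (east) — crosses 180°.
Total crossings: 2.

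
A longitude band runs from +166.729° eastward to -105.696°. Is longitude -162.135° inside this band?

Yes

Band width going east from +166.729° to -105.696°: ((-105.696 − 166.729) mod 360) = 87.575°.
Offset of -162.135° east of the west edge: ((-162.135 − 166.729) mod 360) = 31.136°.
31.136° ≤ 87.575° ⇒ inside.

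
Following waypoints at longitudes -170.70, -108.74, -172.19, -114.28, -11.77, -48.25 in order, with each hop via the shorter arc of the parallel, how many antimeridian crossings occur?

0

Leg 1: -170.70° → -108.74°, shortest Δλ = 61.96° (east) — does not cross 180°.
Leg 2: -108.74° → -172.19°, shortest Δλ = -63.45° (west) — does not cross 180°.
Leg 3: -172.19° → -114.28°, shortest Δλ = 57.91° (east) — does not cross 180°.
Leg 4: -114.28° → -11.77°, shortest Δλ = 102.51° (east) — does not cross 180°.
Leg 5: -11.77° → -48.25°, shortest Δλ = -36.48° (west) — does not cross 180°.
Total crossings: 0.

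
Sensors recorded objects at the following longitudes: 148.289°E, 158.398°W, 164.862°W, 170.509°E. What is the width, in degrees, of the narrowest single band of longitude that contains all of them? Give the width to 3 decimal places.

53.313°

Sort the longitudes: -164.862°, -158.398°, +148.289°, +170.509°.
Eastward gaps between consecutive values (wrapping around): 6.464°, 306.687°, 22.220°, 24.629°.
Largest gap = 306.687° ⇒ minimal covering band is its complement: 360° − 306.687° = 53.313°.
Band runs from +148.289° eastward to -158.398°, crossing the antimeridian.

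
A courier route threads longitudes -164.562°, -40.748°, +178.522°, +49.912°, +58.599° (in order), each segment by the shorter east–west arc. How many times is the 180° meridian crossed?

Leg 1: -164.562° → -40.748°, shortest Δλ = 123.814° (east) — does not cross 180°.
Leg 2: -40.748° → +178.522°, shortest Δλ = -140.73° (west) — crosses 180°.
Leg 3: +178.522° → +49.912°, shortest Δλ = -128.61° (west) — does not cross 180°.
Leg 4: +49.912° → +58.599°, shortest Δλ = 8.687° (east) — does not cross 180°.
Total crossings: 1.

1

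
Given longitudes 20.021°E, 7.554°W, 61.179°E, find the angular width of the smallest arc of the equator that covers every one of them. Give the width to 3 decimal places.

68.733°

Sort the longitudes: -7.554°, +20.021°, +61.179°.
Eastward gaps between consecutive values (wrapping around): 27.575°, 41.158°, 291.267°.
Largest gap = 291.267° ⇒ minimal covering band is its complement: 360° − 291.267° = 68.733°.
Band runs from -7.554° eastward to +61.179°.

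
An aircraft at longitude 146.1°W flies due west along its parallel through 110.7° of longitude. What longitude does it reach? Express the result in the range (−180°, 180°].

Start at -146.1°; shift −110.7° → -256.8°.
-256.8° lies outside (−180°, 180°]; add 360° → +103.2°.

103.2°E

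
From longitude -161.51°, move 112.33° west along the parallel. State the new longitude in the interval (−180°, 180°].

+86.16°

Start at -161.51°; shift −112.33° → -273.84°.
-273.84° lies outside (−180°, 180°]; add 360° → +86.16°.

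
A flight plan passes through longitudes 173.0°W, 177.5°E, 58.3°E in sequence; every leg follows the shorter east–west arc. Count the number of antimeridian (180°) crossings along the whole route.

Leg 1: -173.0° → +177.5°, shortest Δλ = -9.5° (west) — crosses 180°.
Leg 2: +177.5° → +58.3°, shortest Δλ = -119.2° (west) — does not cross 180°.
Total crossings: 1.

1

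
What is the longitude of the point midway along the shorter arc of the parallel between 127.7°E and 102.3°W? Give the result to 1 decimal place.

167.3°W

Signed shortest Δλ from +127.7° to -102.3° is +130.0°.
Midpoint longitude = +127.7° + (+130.0°)/2 = +127.7° + 65.0° = +192.7°.
Normalise into (−180°, 180°]: -167.3°.
(The naïve average (+127.7 + -102.3)/2 = 12.7° is on the wrong side of the globe.)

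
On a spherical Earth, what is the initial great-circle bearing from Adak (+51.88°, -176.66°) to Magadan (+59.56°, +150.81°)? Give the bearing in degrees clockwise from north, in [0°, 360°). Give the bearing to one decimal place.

305.8°

Δλ = 150.81 − -176.66 = 327.47°; wrapped into (−180°, 180°]: -32.53°.
θ = atan2( sin Δλ · cos φ₂ , cos φ₁ · sin φ₂ − sin φ₁ · cos φ₂ · cos Δλ )
  = atan2(-0.27244, 0.19617) = -54.244° → normalised to [0°, 360°): 305.756°.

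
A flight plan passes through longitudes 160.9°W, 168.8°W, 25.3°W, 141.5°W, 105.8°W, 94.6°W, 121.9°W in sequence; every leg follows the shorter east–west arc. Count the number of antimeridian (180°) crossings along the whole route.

Leg 1: -160.9° → -168.8°, shortest Δλ = -7.9° (west) — does not cross 180°.
Leg 2: -168.8° → -25.3°, shortest Δλ = 143.5° (east) — does not cross 180°.
Leg 3: -25.3° → -141.5°, shortest Δλ = -116.2° (west) — does not cross 180°.
Leg 4: -141.5° → -105.8°, shortest Δλ = 35.7° (east) — does not cross 180°.
Leg 5: -105.8° → -94.6°, shortest Δλ = 11.2° (east) — does not cross 180°.
Leg 6: -94.6° → -121.9°, shortest Δλ = -27.3° (west) — does not cross 180°.
Total crossings: 0.

0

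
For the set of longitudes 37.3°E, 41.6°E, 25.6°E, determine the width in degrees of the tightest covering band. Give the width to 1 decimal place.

Sort the longitudes: +25.6°, +37.3°, +41.6°.
Eastward gaps between consecutive values (wrapping around): 11.7°, 4.3°, 344.0°.
Largest gap = 344.0° ⇒ minimal covering band is its complement: 360° − 344.0° = 16.0°.
Band runs from +25.6° eastward to +41.6°.

16.0°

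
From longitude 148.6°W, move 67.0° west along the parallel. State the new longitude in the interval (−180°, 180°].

Start at -148.6°; shift −67.0° → -215.6°.
-215.6° lies outside (−180°, 180°]; add 360° → +144.4°.

144.4°E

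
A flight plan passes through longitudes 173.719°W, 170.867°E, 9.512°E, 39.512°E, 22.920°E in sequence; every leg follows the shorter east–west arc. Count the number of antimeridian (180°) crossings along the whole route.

Leg 1: -173.719° → +170.867°, shortest Δλ = -15.414° (west) — crosses 180°.
Leg 2: +170.867° → +9.512°, shortest Δλ = -161.355° (west) — does not cross 180°.
Leg 3: +9.512° → +39.512°, shortest Δλ = 30.0° (east) — does not cross 180°.
Leg 4: +39.512° → +22.920°, shortest Δλ = -16.592° (west) — does not cross 180°.
Total crossings: 1.

1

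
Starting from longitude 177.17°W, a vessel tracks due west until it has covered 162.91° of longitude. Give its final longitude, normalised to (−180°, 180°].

19.92°E

Start at -177.17°; shift −162.91° → -340.08°.
-340.08° lies outside (−180°, 180°]; add 360° → +19.92°.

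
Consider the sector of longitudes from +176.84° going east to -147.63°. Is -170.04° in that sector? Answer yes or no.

Yes

Band width going east from +176.84° to -147.63°: ((-147.63 − 176.84) mod 360) = 35.53°.
Offset of -170.04° east of the west edge: ((-170.04 − 176.84) mod 360) = 13.12°.
13.12° ≤ 35.53° ⇒ inside.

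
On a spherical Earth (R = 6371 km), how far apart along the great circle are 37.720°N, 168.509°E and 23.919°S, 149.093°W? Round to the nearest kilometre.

Δλ = -149.093 − 168.509 = -317.602°; wrapped into (−180°, 180°]: 42.398°.
Δφ = -23.919 − 37.720 = -61.639°.
a = sin²(Δφ/2) + cos φ₁ · cos φ₂ · sin²(Δλ/2) = 0.357037.
c = 2·atan2(√a, √(1−a)) = 1.28082 rad → d = 6371·c ≈ 8160.13 km.

8160 km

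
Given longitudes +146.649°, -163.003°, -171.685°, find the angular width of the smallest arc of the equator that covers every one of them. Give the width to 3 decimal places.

50.348°

Sort the longitudes: -171.685°, -163.003°, +146.649°.
Eastward gaps between consecutive values (wrapping around): 8.682°, 309.652°, 41.666°.
Largest gap = 309.652° ⇒ minimal covering band is its complement: 360° − 309.652° = 50.348°.
Band runs from +146.649° eastward to -163.003°, crossing the antimeridian.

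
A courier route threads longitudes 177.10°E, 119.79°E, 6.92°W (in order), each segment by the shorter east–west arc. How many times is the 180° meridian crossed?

Leg 1: +177.10° → +119.79°, shortest Δλ = -57.31° (west) — does not cross 180°.
Leg 2: +119.79° → -6.92°, shortest Δλ = -126.71° (west) — does not cross 180°.
Total crossings: 0.

0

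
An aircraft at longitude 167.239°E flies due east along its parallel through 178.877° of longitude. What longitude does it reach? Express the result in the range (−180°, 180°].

13.884°W

Start at +167.239°; shift +178.877° → +346.116°.
+346.116° lies outside (−180°, 180°]; subtract 360° → -13.884°.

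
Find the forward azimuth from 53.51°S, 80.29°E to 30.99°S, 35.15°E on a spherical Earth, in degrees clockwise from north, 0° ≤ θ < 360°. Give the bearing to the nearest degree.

Δλ = 35.15 − 80.29 = -45.14°.
θ = atan2( sin Δλ · cos φ₂ , cos φ₁ · sin φ₂ − sin φ₁ · cos φ₂ · cos Δλ )
  = atan2(-0.60765, 0.17995) = -73.504° → normalised to [0°, 360°): 286.496°.

286°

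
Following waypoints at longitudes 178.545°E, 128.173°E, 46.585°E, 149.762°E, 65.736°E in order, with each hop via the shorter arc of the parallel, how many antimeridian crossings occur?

0

Leg 1: +178.545° → +128.173°, shortest Δλ = -50.372° (west) — does not cross 180°.
Leg 2: +128.173° → +46.585°, shortest Δλ = -81.588° (west) — does not cross 180°.
Leg 3: +46.585° → +149.762°, shortest Δλ = 103.177° (east) — does not cross 180°.
Leg 4: +149.762° → +65.736°, shortest Δλ = -84.026° (west) — does not cross 180°.
Total crossings: 0.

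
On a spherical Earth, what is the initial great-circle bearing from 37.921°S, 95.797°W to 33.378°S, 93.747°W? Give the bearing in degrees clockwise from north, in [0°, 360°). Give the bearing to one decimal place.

20.7°

Δλ = -93.747 − -95.797 = 2.050°.
θ = atan2( sin Δλ · cos φ₂ , cos φ₁ · sin φ₂ − sin φ₁ · cos φ₂ · cos Δλ )
  = atan2(0.02987, 0.07888) = 20.742° → normalised to [0°, 360°): 20.742°.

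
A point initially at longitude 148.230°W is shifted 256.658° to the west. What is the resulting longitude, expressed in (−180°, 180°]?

Start at -148.230°; shift −256.658° → -404.888°.
-404.888° lies outside (−180°, 180°]; add 360° → -44.888°.

44.888°W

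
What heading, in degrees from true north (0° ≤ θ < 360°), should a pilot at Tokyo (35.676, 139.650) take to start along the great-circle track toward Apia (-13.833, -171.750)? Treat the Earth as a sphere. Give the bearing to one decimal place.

Δλ = -171.750 − 139.650 = -311.400°; wrapped into (−180°, 180°]: 48.600°.
θ = atan2( sin Δλ · cos φ₂ , cos φ₁ · sin φ₂ − sin φ₁ · cos φ₂ · cos Δλ )
  = atan2(0.72836, -0.56871) = 127.983° → normalised to [0°, 360°): 127.983°.

128.0°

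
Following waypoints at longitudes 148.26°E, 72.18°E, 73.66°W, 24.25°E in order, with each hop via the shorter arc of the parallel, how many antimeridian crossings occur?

0

Leg 1: +148.26° → +72.18°, shortest Δλ = -76.08° (west) — does not cross 180°.
Leg 2: +72.18° → -73.66°, shortest Δλ = -145.84° (west) — does not cross 180°.
Leg 3: -73.66° → +24.25°, shortest Δλ = 97.91° (east) — does not cross 180°.
Total crossings: 0.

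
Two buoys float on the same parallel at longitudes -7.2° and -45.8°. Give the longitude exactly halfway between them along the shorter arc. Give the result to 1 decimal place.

Signed shortest Δλ from -7.2° to -45.8° is -38.6°.
Midpoint longitude = -7.2° + (-38.6°)/2 = -7.2° − 19.3° = -26.5°.

-26.5°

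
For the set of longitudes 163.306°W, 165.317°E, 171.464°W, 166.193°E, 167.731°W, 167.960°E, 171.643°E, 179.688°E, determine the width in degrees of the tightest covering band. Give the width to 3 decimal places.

Sort the longitudes: -171.464°, -167.731°, -163.306°, +165.317°, +166.193°, +167.960°, +171.643°, +179.688°.
Eastward gaps between consecutive values (wrapping around): 3.733°, 4.425°, 328.623°, 0.876°, 1.767°, 3.683°, 8.045°, 8.848°.
Largest gap = 328.623° ⇒ minimal covering band is its complement: 360° − 328.623° = 31.377°.
Band runs from +165.317° eastward to -163.306°, crossing the antimeridian.

31.377°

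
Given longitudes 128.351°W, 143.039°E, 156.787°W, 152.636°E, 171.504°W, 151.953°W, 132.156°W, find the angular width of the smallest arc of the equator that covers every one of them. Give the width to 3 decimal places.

88.610°

Sort the longitudes: -171.504°, -156.787°, -151.953°, -132.156°, -128.351°, +143.039°, +152.636°.
Eastward gaps between consecutive values (wrapping around): 14.717°, 4.834°, 19.797°, 3.805°, 271.390°, 9.597°, 35.860°.
Largest gap = 271.390° ⇒ minimal covering band is its complement: 360° − 271.390° = 88.610°.
Band runs from +143.039° eastward to -128.351°, crossing the antimeridian.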